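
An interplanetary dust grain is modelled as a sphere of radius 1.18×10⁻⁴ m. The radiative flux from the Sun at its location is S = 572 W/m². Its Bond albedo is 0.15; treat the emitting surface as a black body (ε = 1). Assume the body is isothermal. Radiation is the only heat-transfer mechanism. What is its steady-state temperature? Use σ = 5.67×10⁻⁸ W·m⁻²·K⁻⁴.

T ≈ 215 K

At equilibrium, absorbed power = emitted power.
Absorbing cross-section = πr² = 4.374×10⁻⁸ m²; emitting surface = 4πr² = 1.750×10⁻⁷ m² (ratio 4).
(1−a)S·A_cross = εσ·A_surf·T⁴  ⇒  T⁴ = (1−a)S/(4σ).
T⁴ = 0.850·572/(4·5.67×10⁻⁸) = 2.144×10⁹ K⁴.
T = (2.144×10⁹)^(1/4).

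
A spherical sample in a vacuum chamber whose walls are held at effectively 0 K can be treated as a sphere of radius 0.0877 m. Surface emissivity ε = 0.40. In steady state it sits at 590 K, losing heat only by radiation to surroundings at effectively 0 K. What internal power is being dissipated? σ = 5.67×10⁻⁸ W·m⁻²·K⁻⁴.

P ≈ 266 W

Steady state: P = εσA T⁴.
A = 4πr² = 0.09665 m²; T⁴ = (590)⁴ = 1.212×10¹¹ K⁴.
P = 0.40 × 5.67×10⁻⁸ × 0.09665 × 1.212×10¹¹.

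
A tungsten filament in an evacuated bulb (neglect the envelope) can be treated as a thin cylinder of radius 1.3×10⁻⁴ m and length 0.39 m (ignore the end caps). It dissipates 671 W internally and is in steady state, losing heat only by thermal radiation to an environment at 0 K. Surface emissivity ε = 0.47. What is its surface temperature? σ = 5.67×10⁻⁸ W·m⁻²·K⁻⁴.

T ≈ 2980 K

Steady state: internal power = radiated power, P = εσA T⁴.
Radiating area A = 2πrL = 3.186×10⁻⁴ m².
T⁴ = P/(εσA) = 671/(0.47·5.67×10⁻⁸·3.186×10⁻⁴) = 7.904×10¹³ K⁴.
T = (7.904×10¹³)^(1/4).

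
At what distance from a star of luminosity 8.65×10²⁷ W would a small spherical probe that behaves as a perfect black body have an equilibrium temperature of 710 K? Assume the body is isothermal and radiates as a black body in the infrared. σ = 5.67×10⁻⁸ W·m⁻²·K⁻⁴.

For an isothermal black-emitting sphere, (1−a)S·πr² = σ·4πr²·T⁴ ⇒ S = 4σT⁴/(1−a).
S = 4·5.67×10⁻⁸·(710)⁴/1.00 = 57630 W/m².
Flux falls as S = L/(4πd²), so d = √(L/(4πS)) = √(8.65×10²⁷/(4π·57630)).

d ≈ 1.09×10¹¹ m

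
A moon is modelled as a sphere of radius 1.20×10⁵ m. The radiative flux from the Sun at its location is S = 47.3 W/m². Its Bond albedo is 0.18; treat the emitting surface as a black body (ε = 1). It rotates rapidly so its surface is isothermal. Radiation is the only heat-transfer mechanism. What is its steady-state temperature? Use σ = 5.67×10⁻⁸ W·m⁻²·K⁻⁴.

At equilibrium, absorbed power = emitted power.
Absorbing cross-section = πr² = 4.524×10¹⁰ m²; emitting surface = 4πr² = 1.810×10¹¹ m² (ratio 4).
(1−a)S·A_cross = εσ·A_surf·T⁴  ⇒  T⁴ = (1−a)S/(4σ).
T⁴ = 0.820·47.3/(4·5.67×10⁻⁸) = 1.710×10⁸ K⁴.
T = (1.710×10⁸)^(1/4).

T ≈ 114 K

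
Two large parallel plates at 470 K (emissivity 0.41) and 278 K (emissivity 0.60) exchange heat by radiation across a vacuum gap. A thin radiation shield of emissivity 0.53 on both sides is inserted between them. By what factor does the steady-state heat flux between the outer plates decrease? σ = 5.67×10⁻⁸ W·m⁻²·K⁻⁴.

Without shield: q₀ = σΔ(T⁴)/(1/ε₁+1/ε₂−1) with denominator 3.106.
With shield the two gaps are in series; the resistances add: (1/ε₁+1/ε_s−1)+(1/ε_s+1/ε₂−1) = 3.326+2.553 = 5.879.
Heat-flux ratio q₀/q = 5.879/3.106.

factor ≈ 1.89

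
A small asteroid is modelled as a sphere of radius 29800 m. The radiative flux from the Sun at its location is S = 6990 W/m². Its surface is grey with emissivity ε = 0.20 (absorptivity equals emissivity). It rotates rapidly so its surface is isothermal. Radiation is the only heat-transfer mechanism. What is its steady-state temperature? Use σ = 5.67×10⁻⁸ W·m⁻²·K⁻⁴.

At equilibrium, absorbed power = emitted power.
Absorbing cross-section = πr² = 2.790×10⁹ m²; emitting surface = 4πr² = 1.116×10¹⁰ m² (ratio 4).
εS·A_cross = εσ·A_surf·T⁴  ⇒  T⁴ = S/(4σ)   (ε cancels).
T⁴ = 6990/(4·5.67×10⁻⁸) = 3.082×10¹⁰ K⁴.
T = (3.082×10¹⁰)^(1/4).

T ≈ 419 K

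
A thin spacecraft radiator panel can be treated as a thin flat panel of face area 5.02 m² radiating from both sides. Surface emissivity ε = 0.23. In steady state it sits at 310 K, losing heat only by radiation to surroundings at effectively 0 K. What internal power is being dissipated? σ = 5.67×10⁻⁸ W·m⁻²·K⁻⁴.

P ≈ 1210 W

Steady state: P = εσA T⁴.
A = 2·5.02 = 10.04 m²; T⁴ = (310)⁴ = 9.235×10⁹ K⁴.
P = 0.23 × 5.67×10⁻⁸ × 10.04 × 9.235×10⁹.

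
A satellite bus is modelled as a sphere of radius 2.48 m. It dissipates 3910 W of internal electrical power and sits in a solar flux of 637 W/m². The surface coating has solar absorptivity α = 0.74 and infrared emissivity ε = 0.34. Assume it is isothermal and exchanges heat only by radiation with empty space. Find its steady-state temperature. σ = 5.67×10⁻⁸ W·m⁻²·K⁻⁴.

At steady state, absorbed solar power + internal power = radiated power.
Absorbed: α·S·A_cross = 0.74·637·19.32 = 9108 W (cross-section πr²).
Total input = 9108 + 3910 = 13020 W.
Radiated: εσ·A_surf·T⁴ with A_surf = 4πr² = 77.29 m².
T⁴ = 13020/(0.34·5.67×10⁻⁸·77.29) = 8.737×10⁹ K⁴.

T ≈ 306 K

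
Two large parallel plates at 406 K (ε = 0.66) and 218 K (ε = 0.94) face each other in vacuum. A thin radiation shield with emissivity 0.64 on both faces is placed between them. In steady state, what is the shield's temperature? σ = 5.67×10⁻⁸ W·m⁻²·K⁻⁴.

In steady state the net flux on the hot side equals that on the cold side.
σ(T₁⁴−T_s⁴)/D₁ = σ(T_s⁴−T₂⁴)/D₂, with D₁ = 1/ε₁+1/ε_s−1 = 2.078, D₂ = 1/ε_s+1/ε₂−1 = 1.626.
Solve for T_s⁴: T_s⁴ = (D₂·T₁⁴ + D₁·T₂⁴)/(D₁+D₂) = 1.320×10¹⁰ K⁴.

T_s ≈ 339 K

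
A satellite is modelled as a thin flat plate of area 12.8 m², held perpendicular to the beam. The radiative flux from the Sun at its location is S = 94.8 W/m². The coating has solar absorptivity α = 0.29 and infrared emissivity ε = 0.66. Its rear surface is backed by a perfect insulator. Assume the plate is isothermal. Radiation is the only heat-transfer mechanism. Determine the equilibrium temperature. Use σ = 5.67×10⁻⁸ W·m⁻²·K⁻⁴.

T ≈ 165 K

At equilibrium, absorbed power = emitted power.
Absorbing cross-section = A = 12.80 m²; emitting surface = A = 12.80 m² (ratio 1).
αS·A_cross = εσ·A_surf·T⁴  ⇒  T⁴ = αS/(ε·1σ).
T⁴ = 0.290·94.8/(0.66·1·5.67×10⁻⁸) = 7.346×10⁸ K⁴.
T = (7.346×10⁸)^(1/4).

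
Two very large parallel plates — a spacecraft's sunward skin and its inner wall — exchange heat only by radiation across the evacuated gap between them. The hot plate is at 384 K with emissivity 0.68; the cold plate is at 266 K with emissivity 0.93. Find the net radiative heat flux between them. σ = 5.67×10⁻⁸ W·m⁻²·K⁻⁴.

For two infinite grey parallel plates, q = σ(T₁⁴ − T₂⁴)/(1/ε₁ + 1/ε₂ − 1).
T₁⁴ − T₂⁴ = 2.174×10¹⁰ − 5.006×10⁹ = 1.674×10¹⁰ K⁴.
1/ε₁ + 1/ε₂ − 1 = 1.471 + 1.075 − 1 = 1.546.
q = 5.67×10⁻⁸ × 1.674×10¹⁰ / 1.546.

q ≈ 614 W/m²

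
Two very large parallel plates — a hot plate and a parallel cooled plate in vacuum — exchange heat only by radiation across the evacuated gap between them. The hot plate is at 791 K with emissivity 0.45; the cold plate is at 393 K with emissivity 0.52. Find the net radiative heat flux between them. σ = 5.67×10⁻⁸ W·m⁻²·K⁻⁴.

q ≈ 6630 W/m²

For two infinite grey parallel plates, q = σ(T₁⁴ − T₂⁴)/(1/ε₁ + 1/ε₂ − 1).
T₁⁴ − T₂⁴ = 3.915×10¹¹ − 2.385×10¹⁰ = 3.676×10¹¹ K⁴.
1/ε₁ + 1/ε₂ − 1 = 2.222 + 1.923 − 1 = 3.145.
q = 5.67×10⁻⁸ × 3.676×10¹¹ / 3.145.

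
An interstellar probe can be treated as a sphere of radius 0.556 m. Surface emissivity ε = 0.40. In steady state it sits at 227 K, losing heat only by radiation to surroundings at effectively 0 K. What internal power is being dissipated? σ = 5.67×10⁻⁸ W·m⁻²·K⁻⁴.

Steady state: P = εσA T⁴.
A = 4πr² = 3.885 m²; T⁴ = (227)⁴ = 2.655×10⁹ K⁴.
P = 0.40 × 5.67×10⁻⁸ × 3.885 × 2.655×10⁹.

P ≈ 234 W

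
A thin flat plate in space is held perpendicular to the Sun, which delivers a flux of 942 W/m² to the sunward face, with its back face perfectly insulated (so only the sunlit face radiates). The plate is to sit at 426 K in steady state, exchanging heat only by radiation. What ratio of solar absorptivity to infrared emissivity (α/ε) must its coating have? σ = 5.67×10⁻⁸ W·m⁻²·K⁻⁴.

Balance: αS·A = εσ·1A·T⁴ ⇒ α/ε = σT⁴/S.
α/ε = 5.67×10⁻⁸·(426)⁴/942 = 5.67×10⁻⁸·3.293×10¹⁰/942.

α/ε ≈ 1.98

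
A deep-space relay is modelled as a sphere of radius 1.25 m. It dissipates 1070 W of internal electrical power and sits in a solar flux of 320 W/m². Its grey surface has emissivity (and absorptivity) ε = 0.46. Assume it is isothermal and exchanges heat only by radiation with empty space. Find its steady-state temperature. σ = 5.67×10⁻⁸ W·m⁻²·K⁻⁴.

At steady state, absorbed solar power + internal power = radiated power.
Absorbed: α·S·A_cross = 0.46·320·4.909 = 722.6 W (cross-section πr²).
Total input = 722.6 + 1070 = 1793 W.
Radiated: εσ·A_surf·T⁴ with A_surf = 4πr² = 19.63 m².
T⁴ = 1793/(0.46·5.67×10⁻⁸·19.63) = 3.500×10⁹ K⁴.

T ≈ 243 K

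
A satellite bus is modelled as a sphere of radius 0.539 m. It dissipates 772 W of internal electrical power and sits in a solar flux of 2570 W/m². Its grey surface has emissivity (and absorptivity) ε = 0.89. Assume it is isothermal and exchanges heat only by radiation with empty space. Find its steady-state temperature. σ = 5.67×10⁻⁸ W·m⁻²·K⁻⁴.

At steady state, absorbed solar power + internal power = radiated power.
Absorbed: α·S·A_cross = 0.89·2570·0.9127 = 2088 W (cross-section πr²).
Total input = 2088 + 772 = 2860 W.
Radiated: εσ·A_surf·T⁴ with A_surf = 4πr² = 3.651 m².
T⁴ = 2860/(0.89·5.67×10⁻⁸·3.651) = 1.552×10¹⁰ K⁴.

T ≈ 353 K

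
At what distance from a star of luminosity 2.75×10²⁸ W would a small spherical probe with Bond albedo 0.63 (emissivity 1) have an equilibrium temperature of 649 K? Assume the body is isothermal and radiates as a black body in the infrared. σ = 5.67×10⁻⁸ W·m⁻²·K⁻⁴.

For an isothermal black-emitting sphere, (1−a)S·πr² = σ·4πr²·T⁴ ⇒ S = 4σT⁴/(1−a).
S = 4·5.67×10⁻⁸·(649)⁴/0.370 = 1.087×10⁵ W/m².
Flux falls as S = L/(4πd²), so d = √(L/(4πS)) = √(2.75×10²⁸/(4π·1.087×10⁵)).

d ≈ 1.42×10¹¹ m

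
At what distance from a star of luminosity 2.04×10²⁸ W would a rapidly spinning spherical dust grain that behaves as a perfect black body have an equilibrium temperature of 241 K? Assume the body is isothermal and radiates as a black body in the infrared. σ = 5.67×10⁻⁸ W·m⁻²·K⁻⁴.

d ≈ 1.46×10¹² m

For an isothermal black-emitting sphere, (1−a)S·πr² = σ·4πr²·T⁴ ⇒ S = 4σT⁴/(1−a).
S = 4·5.67×10⁻⁸·(241)⁴/1.00 = 765.1 W/m².
Flux falls as S = L/(4πd²), so d = √(L/(4πS)) = √(2.04×10²⁸/(4π·765.1)).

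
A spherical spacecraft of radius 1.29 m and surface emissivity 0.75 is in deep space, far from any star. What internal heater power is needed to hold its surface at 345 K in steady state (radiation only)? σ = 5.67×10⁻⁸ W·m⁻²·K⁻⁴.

P ≈ 12600 W

P = εσ·4πr²·T⁴.
4πr² = 20.91 m²; T⁴ = 1.417×10¹⁰ K⁴.
P = 0.75·5.67×10⁻⁸·20.91·1.417×10¹⁰.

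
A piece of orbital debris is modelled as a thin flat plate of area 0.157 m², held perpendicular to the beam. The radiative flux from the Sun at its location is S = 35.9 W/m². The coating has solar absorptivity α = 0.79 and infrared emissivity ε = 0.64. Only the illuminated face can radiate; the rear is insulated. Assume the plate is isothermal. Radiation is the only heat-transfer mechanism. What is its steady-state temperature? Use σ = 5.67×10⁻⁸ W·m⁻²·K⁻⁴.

T ≈ 167 K

At equilibrium, absorbed power = emitted power.
Absorbing cross-section = A = 0.1570 m²; emitting surface = A = 0.1570 m² (ratio 1).
αS·A_cross = εσ·A_surf·T⁴  ⇒  T⁴ = αS/(ε·1σ).
T⁴ = 0.790·35.9/(0.64·1·5.67×10⁻⁸) = 7.816×10⁸ K⁴.
T = (7.816×10⁸)^(1/4).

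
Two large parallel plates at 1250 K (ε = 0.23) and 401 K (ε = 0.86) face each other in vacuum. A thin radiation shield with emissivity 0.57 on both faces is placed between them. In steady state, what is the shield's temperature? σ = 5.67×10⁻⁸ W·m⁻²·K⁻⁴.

T_s ≈ 910 K

In steady state the net flux on the hot side equals that on the cold side.
σ(T₁⁴−T_s⁴)/D₁ = σ(T_s⁴−T₂⁴)/D₂, with D₁ = 1/ε₁+1/ε_s−1 = 5.102, D₂ = 1/ε_s+1/ε₂−1 = 1.917.
Solve for T_s⁴: T_s⁴ = (D₂·T₁⁴ + D₁·T₂⁴)/(D₁+D₂) = 6.856×10¹¹ K⁴.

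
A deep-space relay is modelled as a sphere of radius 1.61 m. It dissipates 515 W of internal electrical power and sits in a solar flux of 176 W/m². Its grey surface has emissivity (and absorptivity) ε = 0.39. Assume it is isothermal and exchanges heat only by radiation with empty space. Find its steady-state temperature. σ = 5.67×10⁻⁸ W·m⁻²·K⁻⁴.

T ≈ 197 K

At steady state, absorbed solar power + internal power = radiated power.
Absorbed: α·S·A_cross = 0.39·176·8.143 = 559.0 W (cross-section πr²).
Total input = 559.0 + 515 = 1074 W.
Radiated: εσ·A_surf·T⁴ with A_surf = 4πr² = 32.57 m².
T⁴ = 1074/(0.39·5.67×10⁻⁸·32.57) = 1.491×10⁹ K⁴.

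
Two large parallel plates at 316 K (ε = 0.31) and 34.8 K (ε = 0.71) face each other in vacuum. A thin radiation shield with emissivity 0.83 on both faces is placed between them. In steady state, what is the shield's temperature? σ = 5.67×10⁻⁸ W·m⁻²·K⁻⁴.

T_s ≈ 238 K

In steady state the net flux on the hot side equals that on the cold side.
σ(T₁⁴−T_s⁴)/D₁ = σ(T_s⁴−T₂⁴)/D₂, with D₁ = 1/ε₁+1/ε_s−1 = 3.431, D₂ = 1/ε_s+1/ε₂−1 = 1.613.
Solve for T_s⁴: T_s⁴ = (D₂·T₁⁴ + D₁·T₂⁴)/(D₁+D₂) = 3.190×10⁹ K⁴.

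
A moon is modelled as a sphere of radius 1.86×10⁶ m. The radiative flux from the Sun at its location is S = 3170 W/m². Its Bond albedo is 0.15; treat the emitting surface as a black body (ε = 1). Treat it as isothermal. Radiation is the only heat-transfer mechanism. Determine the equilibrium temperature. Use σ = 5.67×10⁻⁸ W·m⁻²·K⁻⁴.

T ≈ 330 K

At equilibrium, absorbed power = emitted power.
Absorbing cross-section = πr² = 1.087×10¹³ m²; emitting surface = 4πr² = 4.347×10¹³ m² (ratio 4).
(1−a)S·A_cross = εσ·A_surf·T⁴  ⇒  T⁴ = (1−a)S/(4σ).
T⁴ = 0.850·3170/(4·5.67×10⁻⁸) = 1.188×10¹⁰ K⁴.
T = (1.188×10¹⁰)^(1/4).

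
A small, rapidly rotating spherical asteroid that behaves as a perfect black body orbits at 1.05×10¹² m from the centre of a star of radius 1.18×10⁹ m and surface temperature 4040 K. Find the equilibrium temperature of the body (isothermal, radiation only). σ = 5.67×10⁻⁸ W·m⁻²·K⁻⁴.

The star's surface emits σT_*⁴; at distance d the flux is S = σT_*⁴(R_*/d)².
S = 5.67×10⁻⁸·(4040)⁴·(1.18×10⁹/1.05×10¹²)² = 19.08 W/m².
For an isothermal sphere T⁴ = (1−a)S/(4σ) = 8.411×10⁷ K⁴.

T ≈ 95.8 K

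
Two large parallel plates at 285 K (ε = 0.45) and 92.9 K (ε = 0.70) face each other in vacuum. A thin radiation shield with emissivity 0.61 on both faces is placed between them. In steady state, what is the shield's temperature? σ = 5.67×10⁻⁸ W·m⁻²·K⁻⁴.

T_s ≈ 230 K

In steady state the net flux on the hot side equals that on the cold side.
σ(T₁⁴−T_s⁴)/D₁ = σ(T_s⁴−T₂⁴)/D₂, with D₁ = 1/ε₁+1/ε_s−1 = 2.862, D₂ = 1/ε_s+1/ε₂−1 = 2.068.
Solve for T_s⁴: T_s⁴ = (D₂·T₁⁴ + D₁·T₂⁴)/(D₁+D₂) = 2.811×10⁹ K⁴.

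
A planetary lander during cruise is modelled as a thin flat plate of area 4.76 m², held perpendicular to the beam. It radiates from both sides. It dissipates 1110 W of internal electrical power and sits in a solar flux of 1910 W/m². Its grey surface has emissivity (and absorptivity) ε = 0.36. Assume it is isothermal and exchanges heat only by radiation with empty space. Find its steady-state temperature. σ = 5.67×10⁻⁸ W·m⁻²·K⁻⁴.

T ≈ 388 K

At steady state, absorbed solar power + internal power = radiated power.
Absorbed: α·S·A_cross = 0.36·1910·4.760 = 3273 W (cross-section A).
Total input = 3273 + 1110 = 4383 W.
Radiated: εσ·A_surf·T⁴ with A_surf = 2A = 9.520 m².
T⁴ = 4383/(0.36·5.67×10⁻⁸·9.520) = 2.256×10¹⁰ K⁴.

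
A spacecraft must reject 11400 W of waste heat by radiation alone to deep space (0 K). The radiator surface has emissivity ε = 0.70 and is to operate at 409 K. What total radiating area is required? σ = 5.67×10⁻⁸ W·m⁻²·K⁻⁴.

A ≈ 10.3 m²

P = εσA T⁴ ⇒ A = P/(εσT⁴).
T⁴ = 2.798×10¹⁰ K⁴.
A = 11400/(0.70 × 5.67×10⁻⁸ × 2.798×10¹⁰).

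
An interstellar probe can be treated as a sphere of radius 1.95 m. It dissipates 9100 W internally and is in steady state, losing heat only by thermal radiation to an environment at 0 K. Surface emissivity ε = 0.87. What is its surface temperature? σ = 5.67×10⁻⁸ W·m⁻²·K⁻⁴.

Steady state: internal power = radiated power, P = εσA T⁴.
Radiating area A = 4πr² = 47.78 m².
T⁴ = P/(εσA) = 9100/(0.87·5.67×10⁻⁸·47.78) = 3.861×10⁹ K⁴.
T = (3.861×10⁹)^(1/4).

T ≈ 249 K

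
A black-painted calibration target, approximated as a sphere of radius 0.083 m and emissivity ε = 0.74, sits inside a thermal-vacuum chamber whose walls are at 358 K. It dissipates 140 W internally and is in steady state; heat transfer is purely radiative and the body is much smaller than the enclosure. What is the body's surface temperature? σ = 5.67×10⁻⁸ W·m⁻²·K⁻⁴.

T ≈ 484 K

For a small grey body in a large enclosure, net radiated power = εσA(T⁴ − T_w⁴).
Steady state: P = εσA(T⁴ − T_w⁴) with A = 4πr² = 0.08657 m².
T⁴ = P/(εσA) + T_w⁴ = 140/(0.74·5.67×10⁻⁸·0.08657) + (358)⁴
    = 3.854×10¹⁰ + 1.643×10¹⁰ = 5.497×10¹⁰ K⁴.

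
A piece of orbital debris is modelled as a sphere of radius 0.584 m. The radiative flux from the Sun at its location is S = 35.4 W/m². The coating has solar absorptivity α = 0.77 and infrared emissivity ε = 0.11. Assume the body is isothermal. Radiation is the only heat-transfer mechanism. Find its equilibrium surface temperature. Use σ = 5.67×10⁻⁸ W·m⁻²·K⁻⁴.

At equilibrium, absorbed power = emitted power.
Absorbing cross-section = πr² = 1.071 m²; emitting surface = 4πr² = 4.286 m² (ratio 4).
αS·A_cross = εσ·A_surf·T⁴  ⇒  T⁴ = αS/(ε·4σ).
T⁴ = 0.770·35.4/(0.11·4·5.67×10⁻⁸) = 1.093×10⁹ K⁴.
T = (1.093×10⁹)^(1/4).

T ≈ 182 K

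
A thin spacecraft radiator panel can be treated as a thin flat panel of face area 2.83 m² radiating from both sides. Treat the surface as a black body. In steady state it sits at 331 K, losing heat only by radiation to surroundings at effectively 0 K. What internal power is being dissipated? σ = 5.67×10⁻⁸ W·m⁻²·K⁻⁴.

Steady state: P = εσA T⁴.
A = 2·2.83 = 5.660 m²; T⁴ = (331)⁴ = 1.200×10¹⁰ K⁴.
P = 1.0 × 5.67×10⁻⁸ × 5.660 × 1.200×10¹⁰.

P ≈ 3850 W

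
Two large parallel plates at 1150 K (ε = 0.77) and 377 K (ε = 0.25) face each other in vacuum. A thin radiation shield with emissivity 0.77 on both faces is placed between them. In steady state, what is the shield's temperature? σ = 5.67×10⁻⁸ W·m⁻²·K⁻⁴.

In steady state the net flux on the hot side equals that on the cold side.
σ(T₁⁴−T_s⁴)/D₁ = σ(T_s⁴−T₂⁴)/D₂, with D₁ = 1/ε₁+1/ε_s−1 = 1.597, D₂ = 1/ε_s+1/ε₂−1 = 4.299.
Solve for T_s⁴: T_s⁴ = (D₂·T₁⁴ + D₁·T₂⁴)/(D₁+D₂) = 1.281×10¹² K⁴.

T_s ≈ 1060 K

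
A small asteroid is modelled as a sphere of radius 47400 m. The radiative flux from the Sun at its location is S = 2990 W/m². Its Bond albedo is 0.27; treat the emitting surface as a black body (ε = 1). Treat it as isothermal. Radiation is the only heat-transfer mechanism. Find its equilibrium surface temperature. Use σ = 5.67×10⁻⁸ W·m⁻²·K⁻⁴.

T ≈ 313 K

At equilibrium, absorbed power = emitted power.
Absorbing cross-section = πr² = 7.058×10⁹ m²; emitting surface = 4πr² = 2.823×10¹⁰ m² (ratio 4).
(1−a)S·A_cross = εσ·A_surf·T⁴  ⇒  T⁴ = (1−a)S/(4σ).
T⁴ = 0.730·2990/(4·5.67×10⁻⁸) = 9.624×10⁹ K⁴.
T = (9.624×10⁹)^(1/4).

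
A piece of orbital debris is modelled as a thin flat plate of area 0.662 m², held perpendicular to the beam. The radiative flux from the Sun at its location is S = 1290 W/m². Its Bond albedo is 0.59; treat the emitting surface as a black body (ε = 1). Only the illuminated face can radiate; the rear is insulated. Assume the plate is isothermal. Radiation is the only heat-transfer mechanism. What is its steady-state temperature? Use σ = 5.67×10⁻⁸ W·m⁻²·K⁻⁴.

At equilibrium, absorbed power = emitted power.
Absorbing cross-section = A = 0.6620 m²; emitting surface = A = 0.6620 m² (ratio 1).
(1−a)S·A_cross = εσ·A_surf·T⁴  ⇒  T⁴ = (1−a)S/(1σ).
T⁴ = 0.410·1290/(1·5.67×10⁻⁸) = 9.328×10⁹ K⁴.
T = (9.328×10⁹)^(1/4).

T ≈ 311 K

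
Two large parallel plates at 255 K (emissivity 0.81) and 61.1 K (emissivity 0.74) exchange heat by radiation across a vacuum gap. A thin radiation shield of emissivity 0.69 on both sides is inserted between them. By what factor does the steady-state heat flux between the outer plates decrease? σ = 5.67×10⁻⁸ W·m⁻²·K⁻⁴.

Without shield: q₀ = σΔ(T⁴)/(1/ε₁+1/ε₂−1) with denominator 1.586.
With shield the two gaps are in series; the resistances add: (1/ε₁+1/ε_s−1)+(1/ε_s+1/ε₂−1) = 1.684+1.801 = 3.484.
Heat-flux ratio q₀/q = 3.484/1.586.

factor ≈ 2.20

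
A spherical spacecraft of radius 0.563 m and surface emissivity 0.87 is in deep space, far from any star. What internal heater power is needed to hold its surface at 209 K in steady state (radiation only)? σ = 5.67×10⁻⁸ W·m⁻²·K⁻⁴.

P = εσ·4πr²·T⁴.
4πr² = 3.983 m²; T⁴ = 1.908×10⁹ K⁴.
P = 0.87·5.67×10⁻⁸·3.983·1.908×10⁹.

P ≈ 375 W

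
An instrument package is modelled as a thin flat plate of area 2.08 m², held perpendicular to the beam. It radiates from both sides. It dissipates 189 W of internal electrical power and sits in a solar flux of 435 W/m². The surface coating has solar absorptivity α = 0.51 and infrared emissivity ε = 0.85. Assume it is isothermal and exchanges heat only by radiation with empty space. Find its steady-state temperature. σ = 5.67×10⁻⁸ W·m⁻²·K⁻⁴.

T ≈ 239 K

At steady state, absorbed solar power + internal power = radiated power.
Absorbed: α·S·A_cross = 0.51·435·2.080 = 461.4 W (cross-section A).
Total input = 461.4 + 189 = 650.4 W.
Radiated: εσ·A_surf·T⁴ with A_surf = 2A = 4.160 m².
T⁴ = 650.4/(0.85·5.67×10⁻⁸·4.160) = 3.244×10⁹ K⁴.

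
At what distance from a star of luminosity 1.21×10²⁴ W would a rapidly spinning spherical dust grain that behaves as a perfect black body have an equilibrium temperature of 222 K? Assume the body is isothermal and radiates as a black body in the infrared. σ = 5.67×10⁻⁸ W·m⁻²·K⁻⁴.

For an isothermal black-emitting sphere, (1−a)S·πr² = σ·4πr²·T⁴ ⇒ S = 4σT⁴/(1−a).
S = 4·5.67×10⁻⁸·(222)⁴/1.00 = 550.9 W/m².
Flux falls as S = L/(4πd²), so d = √(L/(4πS)) = √(1.21×10²⁴/(4π·550.9)).

d ≈ 1.32×10¹⁰ m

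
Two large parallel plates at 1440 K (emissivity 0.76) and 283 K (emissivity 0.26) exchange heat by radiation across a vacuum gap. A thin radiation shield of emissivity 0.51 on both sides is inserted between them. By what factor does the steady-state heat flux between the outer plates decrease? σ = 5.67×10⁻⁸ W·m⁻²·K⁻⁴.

factor ≈ 1.70

Without shield: q₀ = σΔ(T⁴)/(1/ε₁+1/ε₂−1) with denominator 4.162.
With shield the two gaps are in series; the resistances add: (1/ε₁+1/ε_s−1)+(1/ε_s+1/ε₂−1) = 2.277+4.807 = 7.084.
Heat-flux ratio q₀/q = 7.084/4.162.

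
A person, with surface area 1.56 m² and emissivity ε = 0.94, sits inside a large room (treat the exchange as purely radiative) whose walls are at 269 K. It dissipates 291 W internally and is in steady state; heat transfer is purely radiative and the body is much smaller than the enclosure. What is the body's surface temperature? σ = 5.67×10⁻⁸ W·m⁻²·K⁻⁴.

T ≈ 306 K

For a small grey body in a large enclosure, net radiated power = εσA(T⁴ − T_w⁴).
Steady state: P = εσA(T⁴ − T_w⁴) with A = 1.56 m².
T⁴ = P/(εσA) + T_w⁴ = 291/(0.94·5.67×10⁻⁸·1.560) + (269)⁴
    = 3.500×10⁹ + 5.236×10⁹ = 8.736×10⁹ K⁴.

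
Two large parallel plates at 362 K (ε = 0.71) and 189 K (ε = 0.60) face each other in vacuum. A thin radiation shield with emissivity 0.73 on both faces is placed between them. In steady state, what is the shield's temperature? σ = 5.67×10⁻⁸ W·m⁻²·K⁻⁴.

T_s ≈ 314 K

In steady state the net flux on the hot side equals that on the cold side.
σ(T₁⁴−T_s⁴)/D₁ = σ(T_s⁴−T₂⁴)/D₂, with D₁ = 1/ε₁+1/ε_s−1 = 1.778, D₂ = 1/ε_s+1/ε₂−1 = 2.037.
Solve for T_s⁴: T_s⁴ = (D₂·T₁⁴ + D₁·T₂⁴)/(D₁+D₂) = 9.762×10⁹ K⁴.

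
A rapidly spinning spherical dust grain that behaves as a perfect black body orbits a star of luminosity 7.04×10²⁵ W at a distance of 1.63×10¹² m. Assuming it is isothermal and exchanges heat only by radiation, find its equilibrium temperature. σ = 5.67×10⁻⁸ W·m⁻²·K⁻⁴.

T ≈ 55.2 K

First find the stellar flux at distance d: S = L/(4πd²) = 7.04×10²⁵/(4π·(1.63×10¹²)²) = 2.109 W/m².
For an isothermal sphere, absorbed (1−a)S·πr² = emitted σ·4πr²·T⁴, so T⁴ = (1−a)S/(4σ).
T⁴ = 1.00·2.109/(4·5.67×10⁻⁸) = 9.297×10⁶ K⁴.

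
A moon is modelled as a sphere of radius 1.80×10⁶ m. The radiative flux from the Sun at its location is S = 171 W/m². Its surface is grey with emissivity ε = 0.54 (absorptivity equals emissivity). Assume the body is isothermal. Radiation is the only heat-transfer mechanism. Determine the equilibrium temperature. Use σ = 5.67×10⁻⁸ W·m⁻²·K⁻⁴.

T ≈ 166 K

At equilibrium, absorbed power = emitted power.
Absorbing cross-section = πr² = 1.018×10¹³ m²; emitting surface = 4πr² = 4.072×10¹³ m² (ratio 4).
εS·A_cross = εσ·A_surf·T⁴  ⇒  T⁴ = S/(4σ)   (ε cancels).
T⁴ = 171/(4·5.67×10⁻⁸) = 7.540×10⁸ K⁴.
T = (7.540×10⁸)^(1/4).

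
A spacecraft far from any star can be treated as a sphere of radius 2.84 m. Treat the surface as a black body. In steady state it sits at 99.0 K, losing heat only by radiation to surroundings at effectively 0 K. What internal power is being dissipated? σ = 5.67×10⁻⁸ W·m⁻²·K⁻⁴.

P ≈ 552 W

Steady state: P = εσA T⁴.
A = 4πr² = 101.4 m²; T⁴ = (99.0)⁴ = 9.606×10⁷ K⁴.
P = 1.0 × 5.67×10⁻⁸ × 101.4 × 9.606×10⁷.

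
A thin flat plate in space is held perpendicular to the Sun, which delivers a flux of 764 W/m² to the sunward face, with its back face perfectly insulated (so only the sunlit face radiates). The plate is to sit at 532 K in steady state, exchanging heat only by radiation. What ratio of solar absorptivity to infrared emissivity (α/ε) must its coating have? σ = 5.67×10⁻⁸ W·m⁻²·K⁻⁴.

α/ε ≈ 5.94

Balance: αS·A = εσ·1A·T⁴ ⇒ α/ε = σT⁴/S.
α/ε = 5.67×10⁻⁸·(532)⁴/764 = 5.67×10⁻⁸·8.010×10¹⁰/764.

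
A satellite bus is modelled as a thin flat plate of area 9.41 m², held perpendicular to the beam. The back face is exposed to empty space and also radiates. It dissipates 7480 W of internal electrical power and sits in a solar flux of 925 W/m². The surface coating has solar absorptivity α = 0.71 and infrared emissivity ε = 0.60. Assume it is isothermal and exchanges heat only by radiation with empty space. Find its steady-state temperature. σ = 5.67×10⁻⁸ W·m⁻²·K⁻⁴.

At steady state, absorbed solar power + internal power = radiated power.
Absorbed: α·S·A_cross = 0.71·925·9.410 = 6180 W (cross-section A).
Total input = 6180 + 7480 = 13660 W.
Radiated: εσ·A_surf·T⁴ with A_surf = 2A = 18.82 m².
T⁴ = 13660/(0.60·5.67×10⁻⁸·18.82) = 2.134×10¹⁰ K⁴.

T ≈ 382 K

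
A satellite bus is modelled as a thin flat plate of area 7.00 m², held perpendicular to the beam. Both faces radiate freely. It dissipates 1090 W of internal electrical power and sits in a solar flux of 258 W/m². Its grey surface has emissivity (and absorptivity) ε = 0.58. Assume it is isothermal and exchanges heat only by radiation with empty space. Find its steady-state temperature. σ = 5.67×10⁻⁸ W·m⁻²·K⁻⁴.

At steady state, absorbed solar power + internal power = radiated power.
Absorbed: α·S·A_cross = 0.58·258·7.000 = 1047 W (cross-section A).
Total input = 1047 + 1090 = 2137 W.
Radiated: εσ·A_surf·T⁴ with A_surf = 2A = 14.00 m².
T⁴ = 2137/(0.58·5.67×10⁻⁸·14.00) = 4.643×10⁹ K⁴.

T ≈ 261 K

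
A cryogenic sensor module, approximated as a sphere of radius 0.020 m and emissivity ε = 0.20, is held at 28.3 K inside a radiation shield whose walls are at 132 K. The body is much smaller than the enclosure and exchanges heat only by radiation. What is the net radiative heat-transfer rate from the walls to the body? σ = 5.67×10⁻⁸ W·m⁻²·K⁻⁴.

P_net ≈ 0.0173 W

For a small grey body in a large enclosure: P_net = εσA(T_body⁴ − T_wall⁴).
A = 4πr² = 0.005027 m²; T_body⁴ − T_wall⁴ = 6.414×10⁵ − 3.036×10⁸ = -3.030×10⁸ K⁴.
|P_net| = 0.20·5.67×10⁻⁸·0.005027·3.030×10⁸.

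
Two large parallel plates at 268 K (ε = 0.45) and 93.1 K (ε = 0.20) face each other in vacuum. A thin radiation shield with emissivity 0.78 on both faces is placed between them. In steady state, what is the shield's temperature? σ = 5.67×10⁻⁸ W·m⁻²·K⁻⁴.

T_s ≈ 244 K

In steady state the net flux on the hot side equals that on the cold side.
σ(T₁⁴−T_s⁴)/D₁ = σ(T_s⁴−T₂⁴)/D₂, with D₁ = 1/ε₁+1/ε_s−1 = 2.504, D₂ = 1/ε_s+1/ε₂−1 = 5.282.
Solve for T_s⁴: T_s⁴ = (D₂·T₁⁴ + D₁·T₂⁴)/(D₁+D₂) = 3.524×10⁹ K⁴.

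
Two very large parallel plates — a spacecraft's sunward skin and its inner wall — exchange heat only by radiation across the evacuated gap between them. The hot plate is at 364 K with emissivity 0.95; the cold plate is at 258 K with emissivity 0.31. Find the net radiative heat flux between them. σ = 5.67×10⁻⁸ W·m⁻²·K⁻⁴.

q ≈ 227 W/m²

For two infinite grey parallel plates, q = σ(T₁⁴ − T₂⁴)/(1/ε₁ + 1/ε₂ − 1).
T₁⁴ − T₂⁴ = 1.756×10¹⁰ − 4.431×10⁹ = 1.312×10¹⁰ K⁴.
1/ε₁ + 1/ε₂ − 1 = 1.053 + 3.226 − 1 = 3.278.
q = 5.67×10⁻⁸ × 1.312×10¹⁰ / 3.278.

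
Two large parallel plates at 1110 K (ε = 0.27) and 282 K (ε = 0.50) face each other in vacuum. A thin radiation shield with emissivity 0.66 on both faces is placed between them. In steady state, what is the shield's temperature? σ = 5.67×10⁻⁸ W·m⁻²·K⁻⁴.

T_s ≈ 869 K

In steady state the net flux on the hot side equals that on the cold side.
σ(T₁⁴−T_s⁴)/D₁ = σ(T_s⁴−T₂⁴)/D₂, with D₁ = 1/ε₁+1/ε_s−1 = 4.219, D₂ = 1/ε_s+1/ε₂−1 = 2.515.
Solve for T_s⁴: T_s⁴ = (D₂·T₁⁴ + D₁·T₂⁴)/(D₁+D₂) = 5.710×10¹¹ K⁴.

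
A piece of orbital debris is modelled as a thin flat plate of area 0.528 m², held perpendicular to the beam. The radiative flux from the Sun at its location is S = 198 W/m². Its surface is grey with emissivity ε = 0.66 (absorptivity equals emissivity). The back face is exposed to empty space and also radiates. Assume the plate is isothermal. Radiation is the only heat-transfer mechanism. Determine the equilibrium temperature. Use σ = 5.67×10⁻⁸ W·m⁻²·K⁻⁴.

T ≈ 204 K

At equilibrium, absorbed power = emitted power.
Absorbing cross-section = A = 0.5280 m²; emitting surface = 2A = 1.056 m² (ratio 2).
εS·A_cross = εσ·A_surf·T⁴  ⇒  T⁴ = S/(2σ)   (ε cancels).
T⁴ = 198/(2·5.67×10⁻⁸) = 1.746×10⁹ K⁴.
T = (1.746×10⁹)^(1/4).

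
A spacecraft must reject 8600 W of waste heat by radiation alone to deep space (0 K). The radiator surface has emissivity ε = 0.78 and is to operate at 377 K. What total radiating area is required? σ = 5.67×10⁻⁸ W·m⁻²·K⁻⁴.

P = εσA T⁴ ⇒ A = P/(εσT⁴).
T⁴ = 2.020×10¹⁰ K⁴.
A = 8600/(0.78 × 5.67×10⁻⁸ × 2.020×10¹⁰).

A ≈ 9.63 m²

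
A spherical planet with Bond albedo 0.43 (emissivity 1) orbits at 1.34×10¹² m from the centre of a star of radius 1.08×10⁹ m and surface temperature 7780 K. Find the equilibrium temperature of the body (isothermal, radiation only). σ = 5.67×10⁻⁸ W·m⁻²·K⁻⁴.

T ≈ 136 K

The star's surface emits σT_*⁴; at distance d the flux is S = σT_*⁴(R_*/d)².
S = 5.67×10⁻⁸·(7780)⁴·(1.08×10⁹/1.34×10¹²)² = 134.9 W/m².
For an isothermal sphere T⁴ = (1−a)S/(4σ) = 3.391×10⁸ K⁴.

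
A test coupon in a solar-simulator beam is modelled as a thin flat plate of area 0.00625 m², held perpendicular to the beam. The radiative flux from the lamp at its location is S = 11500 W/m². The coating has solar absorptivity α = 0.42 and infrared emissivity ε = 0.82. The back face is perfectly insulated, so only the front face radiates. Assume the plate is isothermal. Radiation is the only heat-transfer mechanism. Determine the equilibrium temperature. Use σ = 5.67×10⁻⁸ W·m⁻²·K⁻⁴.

T ≈ 568 K

At equilibrium, absorbed power = emitted power.
Absorbing cross-section = A = 0.006250 m²; emitting surface = A = 0.006250 m² (ratio 1).
αS·A_cross = εσ·A_surf·T⁴  ⇒  T⁴ = αS/(ε·1σ).
T⁴ = 0.420·11500/(0.82·1·5.67×10⁻⁸) = 1.039×10¹¹ K⁴.
T = (1.039×10¹¹)^(1/4).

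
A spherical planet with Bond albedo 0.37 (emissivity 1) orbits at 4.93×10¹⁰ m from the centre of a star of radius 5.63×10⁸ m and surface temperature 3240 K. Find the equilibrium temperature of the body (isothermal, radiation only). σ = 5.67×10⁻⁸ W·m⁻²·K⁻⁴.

T ≈ 218 K

The star's surface emits σT_*⁴; at distance d the flux is S = σT_*⁴(R_*/d)².
S = 5.67×10⁻⁸·(3240)⁴·(5.63×10⁸/4.93×10¹⁰)² = 814.9 W/m².
For an isothermal sphere T⁴ = (1−a)S/(4σ) = 2.264×10⁹ K⁴.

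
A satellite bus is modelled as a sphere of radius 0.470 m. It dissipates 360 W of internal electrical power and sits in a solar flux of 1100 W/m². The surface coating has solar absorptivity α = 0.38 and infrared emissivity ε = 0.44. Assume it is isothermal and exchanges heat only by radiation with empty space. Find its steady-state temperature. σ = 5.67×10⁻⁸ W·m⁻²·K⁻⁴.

At steady state, absorbed solar power + internal power = radiated power.
Absorbed: α·S·A_cross = 0.38·1100·0.6940 = 290.1 W (cross-section πr²).
Total input = 290.1 + 360 = 650.1 W.
Radiated: εσ·A_surf·T⁴ with A_surf = 4πr² = 2.776 m².
T⁴ = 650.1/(0.44·5.67×10⁻⁸·2.776) = 9.387×10⁹ K⁴.

T ≈ 311 K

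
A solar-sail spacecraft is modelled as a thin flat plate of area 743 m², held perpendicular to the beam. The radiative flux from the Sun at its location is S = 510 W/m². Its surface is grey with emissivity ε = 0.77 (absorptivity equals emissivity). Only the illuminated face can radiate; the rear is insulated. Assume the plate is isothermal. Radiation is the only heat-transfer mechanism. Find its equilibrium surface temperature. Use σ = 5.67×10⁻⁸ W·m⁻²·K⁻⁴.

At equilibrium, absorbed power = emitted power.
Absorbing cross-section = A = 743.0 m²; emitting surface = A = 743.0 m² (ratio 1).
εS·A_cross = εσ·A_surf·T⁴  ⇒  T⁴ = S/(1σ)   (ε cancels).
T⁴ = 510/(1·5.67×10⁻⁸) = 8.995×10⁹ K⁴.
T = (8.995×10⁹)^(1/4).

T ≈ 308 K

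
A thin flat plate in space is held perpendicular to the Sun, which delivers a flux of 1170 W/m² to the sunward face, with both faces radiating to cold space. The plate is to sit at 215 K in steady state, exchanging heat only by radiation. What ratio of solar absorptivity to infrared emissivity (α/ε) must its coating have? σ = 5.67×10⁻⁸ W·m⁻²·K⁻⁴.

Balance: αS·A = εσ·2A·T⁴ ⇒ α/ε = 2σT⁴/S.
α/ε = 2·5.67×10⁻⁸·(215)⁴/1170 = 2·5.67×10⁻⁸·2.137×10⁹/1170.

α/ε ≈ 0.207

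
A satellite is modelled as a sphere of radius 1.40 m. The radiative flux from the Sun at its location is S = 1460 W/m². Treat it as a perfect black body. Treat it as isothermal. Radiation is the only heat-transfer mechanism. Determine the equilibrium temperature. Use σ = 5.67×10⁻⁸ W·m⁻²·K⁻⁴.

At equilibrium, absorbed power = emitted power.
Absorbing cross-section = πr² = 6.158 m²; emitting surface = 4πr² = 24.63 m² (ratio 4).
S·A_cross = εσ·A_surf·T⁴  ⇒  T⁴ = S/(4σ).
T⁴ = 1.00·1460/(4·5.67×10⁻⁸) = 6.437×10⁹ K⁴.
T = (6.437×10⁹)^(1/4).

T ≈ 283 K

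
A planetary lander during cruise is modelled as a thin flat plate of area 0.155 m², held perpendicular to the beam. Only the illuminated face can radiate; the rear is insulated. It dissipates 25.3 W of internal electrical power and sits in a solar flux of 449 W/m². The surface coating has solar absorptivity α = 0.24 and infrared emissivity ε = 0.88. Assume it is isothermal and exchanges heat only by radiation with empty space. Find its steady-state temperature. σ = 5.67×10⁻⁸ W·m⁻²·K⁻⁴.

At steady state, absorbed solar power + internal power = radiated power.
Absorbed: α·S·A_cross = 0.24·449·0.1550 = 16.70 W (cross-section A).
Total input = 16.70 + 25.3 = 42.00 W.
Radiated: εσ·A_surf·T⁴ with A_surf = A = 0.1550 m².
T⁴ = 42.00/(0.88·5.67×10⁻⁸·0.1550) = 5.431×10⁹ K⁴.

T ≈ 271 K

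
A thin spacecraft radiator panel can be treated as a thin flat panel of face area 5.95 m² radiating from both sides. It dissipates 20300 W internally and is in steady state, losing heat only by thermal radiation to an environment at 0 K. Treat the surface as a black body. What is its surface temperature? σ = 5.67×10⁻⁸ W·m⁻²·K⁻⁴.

Steady state: internal power = radiated power, P = εσA T⁴.
Radiating area A = 2·5.95 = 11.90 m².
T⁴ = P/(εσA) = 20300/(1.0·5.67×10⁻⁸·11.90) = 3.009×10¹⁰ K⁴.
T = (3.009×10¹⁰)^(1/4).

T ≈ 416 K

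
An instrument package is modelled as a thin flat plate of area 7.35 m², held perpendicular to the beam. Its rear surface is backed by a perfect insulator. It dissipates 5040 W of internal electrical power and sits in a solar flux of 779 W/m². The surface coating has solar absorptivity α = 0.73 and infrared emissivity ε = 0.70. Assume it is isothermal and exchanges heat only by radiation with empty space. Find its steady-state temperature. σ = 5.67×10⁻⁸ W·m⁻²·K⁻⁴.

At steady state, absorbed solar power + internal power = radiated power.
Absorbed: α·S·A_cross = 0.73·779·7.350 = 4180 W (cross-section A).
Total input = 4180 + 5040 = 9220 W.
Radiated: εσ·A_surf·T⁴ with A_surf = A = 7.350 m².
T⁴ = 9220/(0.70·5.67×10⁻⁸·7.350) = 3.160×10¹⁰ K⁴.

T ≈ 422 K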